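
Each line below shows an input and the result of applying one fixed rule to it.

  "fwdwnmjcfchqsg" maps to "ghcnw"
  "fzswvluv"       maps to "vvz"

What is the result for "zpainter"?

rnp

In each case the input is transformed by: keep one character in every 3, starting at position 2 (positions 2nd, 5th, 8th, ...), then reverse the string.
On "zpainter" that produces "rnp".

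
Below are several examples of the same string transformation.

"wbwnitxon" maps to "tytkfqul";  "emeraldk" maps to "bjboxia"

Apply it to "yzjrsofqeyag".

vwgoplcnbvx

What's happening: shift every letter 3 places backward in the alphabet (wrapping around), then delete the last character.
Starting from "yzjrsofqeyag": after the first operation, "vwgoplcnbvxd"; after the second, "vwgoplcnbvx".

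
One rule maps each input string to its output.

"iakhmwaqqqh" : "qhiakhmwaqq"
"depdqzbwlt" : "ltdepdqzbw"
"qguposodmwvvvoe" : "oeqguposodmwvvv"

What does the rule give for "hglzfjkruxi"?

xihglzfjkru

The pattern: move the last 2 characters to the front (rotate right by 2).
For "hglzfjkruxi" the result is "xihglzfjkru".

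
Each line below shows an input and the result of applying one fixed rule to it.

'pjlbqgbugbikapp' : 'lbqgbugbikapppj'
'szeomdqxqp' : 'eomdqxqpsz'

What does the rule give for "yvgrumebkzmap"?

grumebkzmapyv

The pattern: move the first 2 characters to the end (rotate left by 2).
For "yvgrumebkzmap" the result is "grumebkzmapyv".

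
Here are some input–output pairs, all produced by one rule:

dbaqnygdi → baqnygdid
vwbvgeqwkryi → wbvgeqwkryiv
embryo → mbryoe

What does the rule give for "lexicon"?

exiconl

In each case the input is transformed by: move the first character to the end.
On "lexicon" that produces "exiconl".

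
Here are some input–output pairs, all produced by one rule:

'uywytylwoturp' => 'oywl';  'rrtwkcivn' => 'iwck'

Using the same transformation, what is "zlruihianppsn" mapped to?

nhai

The transformation: take characters alternately from the front and the back (1st, last, 2nd, 2nd-last, ...), then keep only the last 4 characters.
"zlruihianppsn" → "znlsrpupinhai" → "nhai".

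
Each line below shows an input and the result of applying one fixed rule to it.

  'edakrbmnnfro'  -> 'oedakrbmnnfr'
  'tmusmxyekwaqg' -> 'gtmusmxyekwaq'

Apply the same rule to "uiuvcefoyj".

Rule — move the last character to the front.
On "uiuvcefoyj" that produces "juiuvcefoy".

juiuvcefoy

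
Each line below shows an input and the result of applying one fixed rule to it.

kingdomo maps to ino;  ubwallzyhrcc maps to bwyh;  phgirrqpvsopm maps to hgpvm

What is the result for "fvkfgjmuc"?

vku

Rule — swap each adjacent pair of characters (1↔2, 3↔4, ...), then keep one character in every 3, starting at position 1 (positions 1st, 4th, 7th, ...).
Applying both steps to "fvkfgjmuc": "vffkjgumc", then "vku".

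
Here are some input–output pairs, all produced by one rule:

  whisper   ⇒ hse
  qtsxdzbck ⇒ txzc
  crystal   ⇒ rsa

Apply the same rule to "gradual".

Rule — keep every other character starting from the second (positions 2nd, 4th, 6th, ...).
So "gradual" becomes "rda".

rda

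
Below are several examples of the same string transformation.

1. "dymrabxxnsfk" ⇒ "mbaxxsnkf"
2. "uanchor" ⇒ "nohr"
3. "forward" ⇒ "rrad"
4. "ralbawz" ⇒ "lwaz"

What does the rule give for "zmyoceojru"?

yecjour

What's happening: swap each adjacent pair of characters (1↔2, 3↔4, ...), then delete the first 3 characters.
Applying both steps to "zmyoceojru": "mzoyecjour", then "yecjour".
(Check on "dymrabxxnsfk": → "ydrmbaxxsnkf" → "mbaxxsnkf" ✓)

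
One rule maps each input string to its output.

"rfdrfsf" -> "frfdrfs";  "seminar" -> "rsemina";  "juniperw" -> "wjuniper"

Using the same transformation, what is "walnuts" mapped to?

swalnut

Each output is the input with this applied: move the last character to the front.
"walnuts" → "swalnut".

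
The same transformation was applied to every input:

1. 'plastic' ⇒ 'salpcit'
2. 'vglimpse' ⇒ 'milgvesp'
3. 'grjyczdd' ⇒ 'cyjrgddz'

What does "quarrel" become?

What's happening: move the last 3 characters to the front (rotate right by 3), then reverse the string.
Applying both steps to "quarrel": "relquar", then "rauqler".

rauqler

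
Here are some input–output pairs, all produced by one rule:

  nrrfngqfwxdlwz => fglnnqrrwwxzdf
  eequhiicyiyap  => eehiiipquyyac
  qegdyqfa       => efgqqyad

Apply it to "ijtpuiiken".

In each case the input is transformed by: sort the characters into alphabetical order, then move the first 2 characters to the end (rotate left by 2).
For "ijtpuiiken", step one produces "eiiijknptu"; step two turns that into "iijknptuei".

iijknptuei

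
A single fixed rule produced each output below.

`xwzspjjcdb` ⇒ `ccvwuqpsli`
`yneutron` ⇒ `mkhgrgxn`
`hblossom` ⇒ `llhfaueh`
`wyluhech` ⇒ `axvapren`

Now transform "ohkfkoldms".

hewflhadyd

The pattern: shift every letter 7 places backward in the alphabet (wrapping around), then swap the front and back halves of the string.
"ohkfkoldms" → "hadydhewfl" → "hewflhadyd".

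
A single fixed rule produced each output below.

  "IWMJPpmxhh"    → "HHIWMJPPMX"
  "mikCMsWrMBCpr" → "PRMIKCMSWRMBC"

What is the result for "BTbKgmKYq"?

Rule — move the last 2 characters to the front (rotate right by 2), then convert every letter to uppercase.
"BTbKgmKYq" → "YqBTbKgmK" → "YQBTBKGMK".

YQBTBKGMK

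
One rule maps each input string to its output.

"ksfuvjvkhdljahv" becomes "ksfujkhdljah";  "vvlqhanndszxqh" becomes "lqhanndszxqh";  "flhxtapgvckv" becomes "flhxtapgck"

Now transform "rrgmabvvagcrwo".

rrgmabagcrwo

Looking at the pairs, the operation is to remove every "v".
Doing the same to "rrgmabvvagcrwo": "rrgmabagcrwo".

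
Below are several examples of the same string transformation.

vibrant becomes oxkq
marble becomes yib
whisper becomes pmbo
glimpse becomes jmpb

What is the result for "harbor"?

The rule is to delete the first 3 characters, then shift every letter 3 places backward in the alphabet (wrapping around).
Working it through for "harbor": intermediate "bor", final "ylo".

ylo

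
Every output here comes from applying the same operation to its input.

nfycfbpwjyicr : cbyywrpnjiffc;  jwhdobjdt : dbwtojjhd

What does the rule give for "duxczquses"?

In each case the input is transformed by: sort the characters into reverse alphabetical order, then move the last 2 characters to the front (rotate right by 2).
On "duxczquses": the first step gives "zxuussqedc", and the second then gives "dczxuussqe".
(Check on "nfycfbpwjyicr": → "yywrpnjiffccb" → "cbyywrpnjiffc" ✓)

dczxuussqe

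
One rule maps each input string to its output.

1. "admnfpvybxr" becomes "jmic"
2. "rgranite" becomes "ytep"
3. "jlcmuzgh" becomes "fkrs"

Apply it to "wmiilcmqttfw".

The transformation: shift every letter 11 places forward in the alphabet (wrapping around), then keep only the last 4 characters.
So "wmiilcmqttfw" becomes "eeqh".

eeqh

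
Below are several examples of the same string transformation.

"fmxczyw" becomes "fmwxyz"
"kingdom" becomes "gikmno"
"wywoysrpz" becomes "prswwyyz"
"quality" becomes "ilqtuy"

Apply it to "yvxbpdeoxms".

demopsvxxy

The transformation: sort the characters into alphabetical order, then delete the first character.
For "yvxbpdeoxms", step one produces "bdemopsvxxy"; step two turns that into "demopsvxxy".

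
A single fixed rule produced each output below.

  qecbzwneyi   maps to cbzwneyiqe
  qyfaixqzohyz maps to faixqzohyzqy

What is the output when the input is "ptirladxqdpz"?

irladxqdpzpt

In each case the input is transformed by: move the first 2 characters to the end (rotate left by 2).
"ptirladxqdpz" → "irladxqdpzpt".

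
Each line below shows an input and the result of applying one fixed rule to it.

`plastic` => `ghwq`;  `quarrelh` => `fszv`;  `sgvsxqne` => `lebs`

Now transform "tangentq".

What's happening: shift every letter 12 places backward in the alphabet (wrapping around), then keep only the last 4 characters.
Starting from "tangentq": after the first operation, "hobusbhe"; after the second, "sbhe".

sbhe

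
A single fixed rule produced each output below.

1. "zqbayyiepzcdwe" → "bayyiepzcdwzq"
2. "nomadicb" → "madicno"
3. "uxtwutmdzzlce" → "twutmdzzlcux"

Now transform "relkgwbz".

In each case the input is transformed by: delete the last character, then move the first 2 characters to the end (rotate left by 2).
For "relkgwbz", step one produces "relkgwb"; step two turns that into "lkgwbre".

lkgwbre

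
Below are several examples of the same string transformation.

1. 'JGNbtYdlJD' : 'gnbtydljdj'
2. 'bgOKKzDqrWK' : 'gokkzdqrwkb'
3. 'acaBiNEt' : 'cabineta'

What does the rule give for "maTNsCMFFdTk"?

Looking at the pairs, the operation is to move the first character to the end, then convert every letter to lowercase.
On "maTNsCMFFdTk": the first step gives "aTNsCMFFdTkm", and the second then gives "atnscmffdtkm".

atnscmffdtkm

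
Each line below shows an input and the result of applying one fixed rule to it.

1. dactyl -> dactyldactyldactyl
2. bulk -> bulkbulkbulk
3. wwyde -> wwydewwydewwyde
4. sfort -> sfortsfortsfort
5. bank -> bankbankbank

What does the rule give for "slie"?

slieslieslie

The pattern: write the whole string 3 times in a row.
So "slie" becomes "slieslieslie".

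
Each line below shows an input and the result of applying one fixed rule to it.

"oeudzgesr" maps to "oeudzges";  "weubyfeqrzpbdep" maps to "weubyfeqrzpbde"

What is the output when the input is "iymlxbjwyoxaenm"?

iymlxbjwyoxaen

The rule is to delete the last character.
On "iymlxbjwyoxaenm" that produces "iymlxbjwyoxaen".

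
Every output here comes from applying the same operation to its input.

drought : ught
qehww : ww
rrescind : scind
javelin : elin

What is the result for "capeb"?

eb

What's happening: delete the first 3 characters.
Applying that to "capeb" gives "eb".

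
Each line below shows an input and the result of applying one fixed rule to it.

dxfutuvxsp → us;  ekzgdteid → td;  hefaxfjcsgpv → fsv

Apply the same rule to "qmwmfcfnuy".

cu

The pattern: keep one character in every 3, starting at position 3 (positions 3rd, 6th, 9th, ...), then delete the first character.
Working it through for "qmwmfcfnuy": intermediate "wcu", final "cu".
(Check on "hefaxfjcsgpv": → "ffsv" → "fsv" ✓)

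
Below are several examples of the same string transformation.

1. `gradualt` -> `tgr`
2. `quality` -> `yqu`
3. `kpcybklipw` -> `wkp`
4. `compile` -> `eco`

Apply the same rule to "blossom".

mbl

What's happening: move the last character to the front, then keep only the first 3 characters.
"blossom" → "mblosso" → "mbl".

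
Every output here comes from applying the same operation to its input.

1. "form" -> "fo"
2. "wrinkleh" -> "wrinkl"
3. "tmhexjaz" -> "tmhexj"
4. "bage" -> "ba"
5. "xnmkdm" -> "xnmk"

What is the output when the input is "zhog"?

The rule is to delete the last 2 characters.
So "zhog" becomes "zh".

zh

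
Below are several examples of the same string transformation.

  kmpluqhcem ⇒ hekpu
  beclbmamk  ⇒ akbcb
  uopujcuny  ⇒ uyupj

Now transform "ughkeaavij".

The transformation: keep every other character starting from the first (positions 1st, 3rd, 5th, ...), then move the first 3 characters to the end (rotate left by 3).
"ughkeaavij" → "aiuhe".

aiuhe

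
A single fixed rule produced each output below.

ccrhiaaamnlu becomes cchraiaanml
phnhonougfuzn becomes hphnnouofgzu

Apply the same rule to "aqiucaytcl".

qauiactyc

What's happening: delete the last character, then swap each adjacent pair of characters (1↔2, 3↔4, ...).
For "aqiucaytcl" the result is "qauiactyc".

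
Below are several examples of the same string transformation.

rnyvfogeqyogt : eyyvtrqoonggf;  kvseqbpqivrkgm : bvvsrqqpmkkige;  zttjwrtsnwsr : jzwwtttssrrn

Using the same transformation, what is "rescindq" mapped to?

csrqnied

The pattern: sort the characters into reverse alphabetical order, then move the last character to the front.
Working it through for "rescindq": intermediate "srqniedc", final "csrqnied".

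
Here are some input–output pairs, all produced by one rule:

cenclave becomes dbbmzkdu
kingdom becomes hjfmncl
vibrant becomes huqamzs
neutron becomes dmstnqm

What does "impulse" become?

Looking at the pairs, the operation is to shift every letter 1 place backward in the alphabet (wrapping around), then swap each adjacent pair of characters (1↔2, 3↔4, ...).
For "impulse", step one produces "hlotkrd"; step two turns that into "lhtorkd".

lhtorkd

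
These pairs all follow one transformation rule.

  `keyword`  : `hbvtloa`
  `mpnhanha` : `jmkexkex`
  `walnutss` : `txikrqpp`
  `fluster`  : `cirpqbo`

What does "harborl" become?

In each case the input is transformed by: shift every letter 3 places backward in the alphabet (wrapping around).
Applying that to "harborl" gives "exoyloi".

exoyloi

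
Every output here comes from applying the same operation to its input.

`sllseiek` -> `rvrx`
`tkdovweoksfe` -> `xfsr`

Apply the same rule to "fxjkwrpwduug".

Looking at the pairs, the operation is to shift every letter 13 places forward in the alphabet (wrapping around) — i.e. ROT13, then keep only the last 4 characters.
"fxjkwrpwduug" → "qhht".
(Check on "tkdovweoksfe": → "gxqbijrbxfsr" → "xfsr" ✓)

qhht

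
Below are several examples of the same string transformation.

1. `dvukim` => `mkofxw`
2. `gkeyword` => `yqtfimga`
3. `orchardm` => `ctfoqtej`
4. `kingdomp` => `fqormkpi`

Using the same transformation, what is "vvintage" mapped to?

Each output is the input with this applied: swap the front and back halves of the string, then shift every letter 2 places forward in the alphabet (wrapping around).
Applying both steps to "vvintage": "tagevvin", then "vcigxxkp".

vcigxxkp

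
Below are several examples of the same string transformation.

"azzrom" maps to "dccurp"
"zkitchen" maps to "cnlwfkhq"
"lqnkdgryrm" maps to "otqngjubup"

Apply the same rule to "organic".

Looking at the pairs, the operation is to shift every letter 3 places forward in the alphabet (wrapping around).
Doing the same to "organic": "rujdqlf".

rujdqlf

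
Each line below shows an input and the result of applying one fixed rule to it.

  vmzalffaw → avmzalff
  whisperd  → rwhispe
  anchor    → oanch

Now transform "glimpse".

sglimp

The transformation: delete the last character, then move the last character to the front.
Working it through for "glimpse": intermediate "glimps", final "sglimp".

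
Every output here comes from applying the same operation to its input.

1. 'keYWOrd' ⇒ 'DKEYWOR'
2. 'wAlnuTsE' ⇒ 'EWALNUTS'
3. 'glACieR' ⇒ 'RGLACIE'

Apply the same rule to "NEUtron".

NNEUTRO

The rule is to move the last character to the front, then convert every letter to uppercase.
For "NEUtron", step one produces "nNEUtro"; step two turns that into "NNEUTRO".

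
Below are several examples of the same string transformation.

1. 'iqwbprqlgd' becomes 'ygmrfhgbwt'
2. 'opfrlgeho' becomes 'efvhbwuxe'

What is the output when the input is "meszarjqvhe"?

cuipqhzglxu

The pattern: shift every letter 10 places backward in the alphabet (wrapping around).
Applying that to "meszarjqvhe" gives "cuipqhzglxu".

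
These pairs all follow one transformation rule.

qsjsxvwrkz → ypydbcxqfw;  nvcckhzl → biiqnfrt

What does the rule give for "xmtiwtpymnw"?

szoczvestcd

The transformation: shift every letter 6 places forward in the alphabet (wrapping around), then move the first character to the end.
On "xmtiwtpymnw" that produces "szoczvestcd".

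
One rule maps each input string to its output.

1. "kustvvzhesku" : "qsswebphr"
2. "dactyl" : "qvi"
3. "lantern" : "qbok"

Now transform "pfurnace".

okxzb

In each case the input is transformed by: delete the first 3 characters, then shift every letter 3 places backward in the alphabet (wrapping around).
On "pfurnace" that produces "okxzb".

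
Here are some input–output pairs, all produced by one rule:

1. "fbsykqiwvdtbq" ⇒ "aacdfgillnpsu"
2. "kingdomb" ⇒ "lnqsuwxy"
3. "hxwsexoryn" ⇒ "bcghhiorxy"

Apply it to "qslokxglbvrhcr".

abbcfhlmqruvvy

Each output is the input with this applied: shift every letter 10 places forward in the alphabet (wrapping around), then sort the characters into alphabetical order.
"qslokxglbvrhcr" → "acvyuhqvlfbrmb" → "abbcfhlmqruvvy".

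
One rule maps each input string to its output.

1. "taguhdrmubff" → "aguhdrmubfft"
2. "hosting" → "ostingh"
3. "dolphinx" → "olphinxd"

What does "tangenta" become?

angentat

Each output is the input with this applied: move the first character to the end.
On "tangenta" that produces "angentat".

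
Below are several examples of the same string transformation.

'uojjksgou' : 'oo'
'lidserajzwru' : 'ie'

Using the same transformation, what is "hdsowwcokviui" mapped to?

The pattern: keep one character in every 3, starting at position 2 (positions 2nd, 5th, 8th, ...), then keep only the vowels.
Working it through for "hdsowwcokviui": intermediate "dwoi", final "oi".

oi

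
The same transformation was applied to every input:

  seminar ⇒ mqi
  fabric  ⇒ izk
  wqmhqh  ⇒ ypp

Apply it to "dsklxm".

Each output is the input with this applied: keep every other character starting from the second (positions 2nd, 4th, 6th, ...), then shift every letter 8 places forward in the alphabet (wrapping around).
On "dsklxm": the first step gives "slm", and the second then gives "atu".

atu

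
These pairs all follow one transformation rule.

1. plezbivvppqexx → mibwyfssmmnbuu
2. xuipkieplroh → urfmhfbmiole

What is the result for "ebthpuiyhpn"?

byqemrfvemk

The transformation: shift every letter 3 places backward in the alphabet (wrapping around).
On "ebthpuiyhpn" that produces "byqemrfvemk".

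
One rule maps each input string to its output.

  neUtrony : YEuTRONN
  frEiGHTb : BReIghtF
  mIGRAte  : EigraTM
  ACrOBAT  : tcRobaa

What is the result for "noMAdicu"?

Each output is the input with this applied: swap the first and last characters, then flip the case of every letter.
Applying that to "noMAdicu" gives "UOmaDICN".

UOmaDICN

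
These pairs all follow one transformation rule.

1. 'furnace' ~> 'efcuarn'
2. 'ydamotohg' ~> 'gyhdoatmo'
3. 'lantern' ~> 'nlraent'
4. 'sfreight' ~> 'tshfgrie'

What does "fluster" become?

Rule — take characters alternately from the front and the back (1st, last, 2nd, 2nd-last, ...), then swap each adjacent pair of characters (1↔2, 3↔4, ...).
For "fluster", step one produces "frleuts"; step two turns that into "rfeltus".

rfeltus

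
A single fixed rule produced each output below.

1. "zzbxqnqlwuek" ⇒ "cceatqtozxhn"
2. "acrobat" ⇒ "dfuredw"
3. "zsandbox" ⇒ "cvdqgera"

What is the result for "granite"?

judqlwh

The pattern: shift every letter 3 places forward in the alphabet (wrapping around).
So "granite" becomes "judqlwh".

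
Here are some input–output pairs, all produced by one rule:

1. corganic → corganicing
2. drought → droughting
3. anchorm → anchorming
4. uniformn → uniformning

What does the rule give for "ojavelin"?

ojavelining

What's happening: append "ing".
So "ojavelin" becomes "ojavelining".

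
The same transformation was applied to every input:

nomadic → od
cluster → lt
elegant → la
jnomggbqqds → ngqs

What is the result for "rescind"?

ei

What's happening: keep one character in every 3, starting at position 2 (positions 2nd, 5th, 8th, ...).
"rescind" → "ei".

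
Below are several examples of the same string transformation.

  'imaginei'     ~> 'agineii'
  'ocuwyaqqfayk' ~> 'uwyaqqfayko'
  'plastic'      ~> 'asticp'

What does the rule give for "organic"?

Looking at the pairs, the operation is to move the first character to the end, then delete the first character.
"organic" → "rganico" → "ganico".
(Check on "imaginei": → "magineii" → "agineii" ✓)

ganico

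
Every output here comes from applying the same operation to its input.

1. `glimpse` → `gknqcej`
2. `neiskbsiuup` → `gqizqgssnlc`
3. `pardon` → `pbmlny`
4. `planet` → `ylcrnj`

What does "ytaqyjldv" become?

yowhjbtwr

The rule is to shift every letter 2 places backward in the alphabet (wrapping around), then move the first 2 characters to the end (rotate left by 2).
Applying both steps to "ytaqyjldv": "wryowhjbt", then "yowhjbtwr".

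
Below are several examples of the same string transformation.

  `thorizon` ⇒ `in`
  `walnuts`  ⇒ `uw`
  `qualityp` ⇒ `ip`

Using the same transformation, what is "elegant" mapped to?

Each output is the input with this applied: move the first 2 characters to the end (rotate left by 2), then keep one character in every 3, starting at position 3 (positions 3rd, 6th, 9th, ...).
Starting from "elegant": after the first operation, "egantel"; after the second, "ae".

ae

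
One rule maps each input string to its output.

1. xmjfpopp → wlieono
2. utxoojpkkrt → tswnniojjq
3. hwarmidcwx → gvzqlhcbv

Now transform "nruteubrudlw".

Looking at the pairs, the operation is to shift every letter 1 place backward in the alphabet (wrapping around), then delete the last character.
Applying that to "nruteubrudlw" gives "mqtsdtaqtck".

mqtsdtaqtck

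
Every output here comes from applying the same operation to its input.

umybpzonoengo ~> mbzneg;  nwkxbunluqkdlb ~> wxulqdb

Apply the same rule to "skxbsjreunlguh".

kbjengh

Looking at the pairs, the operation is to keep every other character starting from the second (positions 2nd, 4th, 6th, ...).
So "skxbsjreunlguh" becomes "kbjengh".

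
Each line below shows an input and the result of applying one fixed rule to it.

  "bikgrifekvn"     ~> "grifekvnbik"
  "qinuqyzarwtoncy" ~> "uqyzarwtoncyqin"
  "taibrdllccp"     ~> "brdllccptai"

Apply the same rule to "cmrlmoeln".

Each output is the input with this applied: move the first 3 characters to the end (rotate left by 3).
Doing the same to "cmrlmoeln": "lmoelncmr".

lmoelncmr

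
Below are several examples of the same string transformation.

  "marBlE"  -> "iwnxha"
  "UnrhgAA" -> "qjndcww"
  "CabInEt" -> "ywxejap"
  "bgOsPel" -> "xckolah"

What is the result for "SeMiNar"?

oaiejwn

Each output is the input with this applied: shift every letter 4 places backward in the alphabet (wrapping around), then convert every letter to lowercase.
Working it through for "SeMiNar": intermediate "OaIeJwn", final "oaiejwn".
(Check on "UnrhgAA": → "QjndcWW" → "qjndcww" ✓)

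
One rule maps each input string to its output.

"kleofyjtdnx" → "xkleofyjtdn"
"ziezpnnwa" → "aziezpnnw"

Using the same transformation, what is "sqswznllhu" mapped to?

usqswznllh

Looking at the pairs, the operation is to move the last character to the front.
So "sqswznllhu" becomes "usqswznllh".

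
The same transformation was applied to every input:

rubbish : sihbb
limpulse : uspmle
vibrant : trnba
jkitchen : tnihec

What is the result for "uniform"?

What's happening: delete the first 2 characters, then sort the characters into reverse alphabetical order.
For "uniform", step one produces "iform"; step two turns that into "romif".
(Check on "limpulse": → "mpulse" → "uspmle" ✓)

romif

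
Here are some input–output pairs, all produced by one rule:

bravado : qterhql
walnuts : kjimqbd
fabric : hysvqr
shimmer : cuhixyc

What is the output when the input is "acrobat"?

rqjqshe

The pattern: move the last 3 characters to the front (rotate right by 3), then shift every letter 10 places backward in the alphabet (wrapping around).
"acrobat" → "rqjqshe".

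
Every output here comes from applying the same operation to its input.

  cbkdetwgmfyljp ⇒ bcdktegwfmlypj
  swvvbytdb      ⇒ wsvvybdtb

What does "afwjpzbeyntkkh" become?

The transformation: swap each adjacent pair of characters (1↔2, 3↔4, ...).
So "afwjpzbeyntkkh" becomes "fajwzpebnykthk".

fajwzpebnykthk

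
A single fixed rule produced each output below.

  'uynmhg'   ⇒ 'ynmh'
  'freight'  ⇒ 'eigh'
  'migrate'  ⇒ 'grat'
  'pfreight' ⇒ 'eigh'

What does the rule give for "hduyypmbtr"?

Looking at the pairs, the operation is to move the last character to the front, then keep only the last 4 characters.
Working it through for "hduyypmbtr": intermediate "rhduyypmbt", final "pmbt".

pmbt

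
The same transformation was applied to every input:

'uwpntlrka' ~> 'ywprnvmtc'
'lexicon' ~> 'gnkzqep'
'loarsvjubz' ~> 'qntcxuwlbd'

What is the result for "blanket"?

The transformation: shift every letter 2 places forward in the alphabet (wrapping around), then swap each adjacent pair of characters (1↔2, 3↔4, ...).
Applying both steps to "blanket": "dncpmgv", then "ndpcgmv".

ndpcgmv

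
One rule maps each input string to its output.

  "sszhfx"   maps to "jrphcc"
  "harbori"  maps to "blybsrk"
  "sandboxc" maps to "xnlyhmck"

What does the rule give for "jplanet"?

vkxodtz

The rule is to move the first 2 characters to the end (rotate left by 2), then shift every letter 10 places forward in the alphabet (wrapping around).
Applying both steps to "jplanet": "lanetjp", then "vkxodtz".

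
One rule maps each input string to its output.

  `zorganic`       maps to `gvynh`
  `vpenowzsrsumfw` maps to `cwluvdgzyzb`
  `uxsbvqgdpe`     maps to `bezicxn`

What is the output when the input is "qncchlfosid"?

The rule is to delete the last 3 characters, then shift every letter 7 places forward in the alphabet (wrapping around).
So "qncchlfosid" becomes "xujjosmv".
(Check on "uxsbvqgdpe": → "uxsbvqg" → "bezicxn" ✓)

xujjosmv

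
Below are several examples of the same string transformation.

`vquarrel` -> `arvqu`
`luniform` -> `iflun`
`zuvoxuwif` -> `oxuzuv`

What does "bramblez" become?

mbbra

Looking at the pairs, the operation is to delete the last 3 characters, then move the first 3 characters to the end (rotate left by 3).
Working it through for "bramblez": intermediate "bramb", final "mbbra".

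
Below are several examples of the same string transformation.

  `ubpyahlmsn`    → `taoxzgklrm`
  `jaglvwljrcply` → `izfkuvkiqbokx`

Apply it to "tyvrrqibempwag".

In each case the input is transformed by: shift every letter 1 place backward in the alphabet (wrapping around).
So "tyvrrqibempwag" becomes "sxuqqphadlovzf".

sxuqqphadlovzf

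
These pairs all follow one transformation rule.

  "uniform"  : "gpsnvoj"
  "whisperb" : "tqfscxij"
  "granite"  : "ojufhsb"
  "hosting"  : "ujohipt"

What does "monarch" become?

The transformation: shift every letter 1 place forward in the alphabet (wrapping around), then move the first 3 characters to the end (rotate left by 3).
Working it through for "monarch": intermediate "npobsdi", final "bsdinpo".

bsdinpo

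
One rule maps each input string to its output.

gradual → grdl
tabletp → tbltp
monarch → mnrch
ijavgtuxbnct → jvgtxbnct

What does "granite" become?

Each output is the input with this applied: remove every vowel.
For "granite" the result is "grnt".

grnt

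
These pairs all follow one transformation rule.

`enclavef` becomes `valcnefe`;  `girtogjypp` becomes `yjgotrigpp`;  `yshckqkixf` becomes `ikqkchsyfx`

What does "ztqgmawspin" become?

pswamgqtzni

Each output is the input with this applied: reverse the string, then move the first 2 characters to the end (rotate left by 2).
Starting from "ztqgmawspin": after the first operation, "nipswamgqtz"; after the second, "pswamgqtzni".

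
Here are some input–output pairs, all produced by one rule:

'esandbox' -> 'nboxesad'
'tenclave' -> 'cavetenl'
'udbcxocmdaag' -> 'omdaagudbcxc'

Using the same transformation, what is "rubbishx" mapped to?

What's happening: swap the front and back halves of the string, then swap the first and last characters.
Working it through for "rubbishx": intermediate "ishxrubb", final "bshxrubi".

bshxrubi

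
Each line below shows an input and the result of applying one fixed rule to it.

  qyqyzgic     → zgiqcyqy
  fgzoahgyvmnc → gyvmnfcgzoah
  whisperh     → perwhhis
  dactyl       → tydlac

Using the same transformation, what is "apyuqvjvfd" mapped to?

The pattern: swap the first and last characters, then swap the front and back halves of the string.
Working it through for "apyuqvjvfd": intermediate "dpyuqvjvfa", final "vjvfadpyuq".

vjvfadpyuq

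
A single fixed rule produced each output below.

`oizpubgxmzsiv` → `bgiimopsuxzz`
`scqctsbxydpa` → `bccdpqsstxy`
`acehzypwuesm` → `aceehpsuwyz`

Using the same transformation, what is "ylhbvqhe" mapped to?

The rule is to delete the last character, then sort the characters into alphabetical order.
Starting from "ylhbvqhe": after the first operation, "ylhbvqh"; after the second, "bhhlqvy".

bhhlqvy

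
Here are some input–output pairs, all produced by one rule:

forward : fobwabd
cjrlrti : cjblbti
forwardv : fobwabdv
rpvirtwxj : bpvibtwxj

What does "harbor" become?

habbob

What's happening: replace every "r" with "b".
On "harbor" that produces "habbob".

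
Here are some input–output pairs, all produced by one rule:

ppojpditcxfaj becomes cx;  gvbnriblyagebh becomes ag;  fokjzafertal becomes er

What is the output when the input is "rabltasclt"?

Each output is the input with this applied: move the last 3 characters to the front (rotate right by 3), then keep only the last 2 characters.
On "rabltasclt": the first step gives "cltrabltas", and the second then gives "as".

as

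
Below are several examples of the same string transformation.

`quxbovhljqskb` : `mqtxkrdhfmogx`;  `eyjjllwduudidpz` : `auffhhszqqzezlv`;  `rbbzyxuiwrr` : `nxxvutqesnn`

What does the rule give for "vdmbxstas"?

Each output is the input with this applied: shift every letter 4 places backward in the alphabet (wrapping around).
On "vdmbxstas" that produces "rzixtopwo".

rzixtopwo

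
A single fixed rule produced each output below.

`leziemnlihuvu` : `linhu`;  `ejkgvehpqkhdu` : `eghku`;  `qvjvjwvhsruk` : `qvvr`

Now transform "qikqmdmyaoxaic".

qqmoi

The pattern: keep one character in every 3, starting at position 1 (positions 1st, 4th, 7th, ...).
For "qikqmdmyaoxaic" the result is "qqmoi".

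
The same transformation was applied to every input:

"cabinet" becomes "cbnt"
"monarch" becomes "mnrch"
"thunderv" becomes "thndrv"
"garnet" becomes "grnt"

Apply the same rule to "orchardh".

rchrdh

The transformation: remove every vowel.
Applying that to "orchardh" gives "rchrdh".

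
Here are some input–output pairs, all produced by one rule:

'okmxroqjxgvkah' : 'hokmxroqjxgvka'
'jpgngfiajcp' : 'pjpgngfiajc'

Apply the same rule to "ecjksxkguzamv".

The pattern: move the last character to the front.
So "ecjksxkguzamv" becomes "vecjksxkguzam".

vecjksxkguzam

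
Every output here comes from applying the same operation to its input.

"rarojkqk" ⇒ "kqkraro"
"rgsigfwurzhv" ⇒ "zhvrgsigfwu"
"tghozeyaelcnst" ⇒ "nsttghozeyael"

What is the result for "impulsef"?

The pattern: move the last 3 characters to the front (rotate right by 3), then delete the last character.
On "impulsef" that produces "sefimpu".

sefimpu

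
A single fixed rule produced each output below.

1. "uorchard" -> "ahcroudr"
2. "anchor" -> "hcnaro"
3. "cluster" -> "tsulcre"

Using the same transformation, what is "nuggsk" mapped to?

What's happening: move the last 2 characters to the front (rotate right by 2), then reverse the string.
For "nuggsk", step one produces "sknugg"; step two turns that into "ggunks".

ggunks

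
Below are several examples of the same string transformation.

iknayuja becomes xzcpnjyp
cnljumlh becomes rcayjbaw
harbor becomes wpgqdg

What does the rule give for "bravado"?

The rule is to shift every letter 11 places backward in the alphabet (wrapping around).
On "bravado" that produces "qgpkpsd".

qgpkpsd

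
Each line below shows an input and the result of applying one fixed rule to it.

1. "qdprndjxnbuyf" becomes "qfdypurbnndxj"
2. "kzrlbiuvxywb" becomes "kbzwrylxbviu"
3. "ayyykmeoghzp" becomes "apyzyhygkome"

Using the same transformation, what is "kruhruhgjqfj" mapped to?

kjrfuqhjrguh

The rule is to take characters alternately from the front and the back (1st, last, 2nd, 2nd-last, ...).
So "kruhruhgjqfj" becomes "kjrfuqhjrguh".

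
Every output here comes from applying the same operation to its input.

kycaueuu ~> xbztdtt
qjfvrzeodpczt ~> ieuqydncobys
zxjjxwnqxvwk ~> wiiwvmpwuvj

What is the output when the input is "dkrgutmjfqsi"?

The rule is to delete the first character, then shift every letter 1 place backward in the alphabet (wrapping around).
Applying both steps to "dkrgutmjfqsi": "krgutmjfqsi", then "jqftslieprh".

jqftslieprh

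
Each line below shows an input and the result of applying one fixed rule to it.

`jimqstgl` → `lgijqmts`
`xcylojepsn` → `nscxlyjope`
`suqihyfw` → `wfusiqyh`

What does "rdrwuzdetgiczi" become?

The pattern: move the last 2 characters to the front (rotate right by 2), then swap each adjacent pair of characters (1↔2, 3↔4, ...).
Applying that to "rdrwuzdetgiczi" gives "izdrwrzuedgtci".

izdrwrzuedgtci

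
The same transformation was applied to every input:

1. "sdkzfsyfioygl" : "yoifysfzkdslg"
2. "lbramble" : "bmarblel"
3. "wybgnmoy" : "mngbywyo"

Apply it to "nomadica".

idamonac

What's happening: reverse the string, then move the first 2 characters to the end (rotate left by 2).
"nomadica" → "idamonac".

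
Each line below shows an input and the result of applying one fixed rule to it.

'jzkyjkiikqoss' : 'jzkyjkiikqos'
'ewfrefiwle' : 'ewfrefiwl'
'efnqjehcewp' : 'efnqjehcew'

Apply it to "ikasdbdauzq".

ikasdbdauz

The pattern: delete the last character.
Applying that to "ikasdbdauzq" gives "ikasdbdauz".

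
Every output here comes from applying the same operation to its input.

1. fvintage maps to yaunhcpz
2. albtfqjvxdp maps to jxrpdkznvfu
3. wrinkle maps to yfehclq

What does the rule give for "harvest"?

The rule is to reverse the string, then shift every letter 6 places backward in the alphabet (wrapping around).
So "harvest" becomes "nmyplub".
(Check on "albtfqjvxdp": → "pdxvjqftbla" → "jxrpdkznvfu" ✓)

nmyplub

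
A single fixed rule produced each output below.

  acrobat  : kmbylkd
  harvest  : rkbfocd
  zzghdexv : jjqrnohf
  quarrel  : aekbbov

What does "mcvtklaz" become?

wmfduvkj

In each case the input is transformed by: shift every letter 10 places forward in the alphabet (wrapping around).
For "mcvtklaz" the result is "wmfduvkj".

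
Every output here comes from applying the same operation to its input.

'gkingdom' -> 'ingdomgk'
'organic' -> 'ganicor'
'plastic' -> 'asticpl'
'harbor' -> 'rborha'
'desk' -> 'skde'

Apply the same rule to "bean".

anbe

What's happening: move the first 2 characters to the end (rotate left by 2).
For "bean" the result is "anbe".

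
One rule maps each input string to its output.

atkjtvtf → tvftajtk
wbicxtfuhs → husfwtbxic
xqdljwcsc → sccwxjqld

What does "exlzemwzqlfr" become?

What's happening: move the last 2 characters to the front (rotate right by 2), then take characters alternately from the front and the back (1st, last, 2nd, 2nd-last, ...).
For "exlzemwzqlfr", step one produces "frexlzemwzql"; step two turns that into "flrqezxwlmze".
(Check on "wbicxtfuhs": → "hswbicxtfu" → "husfwtbxic" ✓)

flrqezxwlmze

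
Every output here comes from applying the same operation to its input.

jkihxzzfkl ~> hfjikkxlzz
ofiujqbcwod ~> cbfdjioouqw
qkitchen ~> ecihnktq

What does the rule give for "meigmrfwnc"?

The rule is to sort the characters into alphabetical order, then swap each adjacent pair of characters (1↔2, 3↔4, ...).
Applying both steps to "meigmrfwnc": "cefgimmnrw", then "ecgfminmwr".

ecgfminmwr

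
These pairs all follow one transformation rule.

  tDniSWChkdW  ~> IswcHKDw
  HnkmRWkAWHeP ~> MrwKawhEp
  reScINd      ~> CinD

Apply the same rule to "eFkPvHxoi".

Looking at the pairs, the operation is to flip the case of every letter, then delete the first 3 characters.
Working it through for "eFkPvHxoi": intermediate "EfKpVhXOI", final "pVhXOI".
(Check on "HnkmRWkAWHeP": → "hNKMrwKawhEp" → "MrwKawhEp" ✓)

pVhXOI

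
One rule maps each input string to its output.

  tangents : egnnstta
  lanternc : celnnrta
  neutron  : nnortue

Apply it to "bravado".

In each case the input is transformed by: sort the characters into alphabetical order, then move the first character to the end.
On "bravado": the first step gives "aabdorv", and the second then gives "abdorva".

abdorva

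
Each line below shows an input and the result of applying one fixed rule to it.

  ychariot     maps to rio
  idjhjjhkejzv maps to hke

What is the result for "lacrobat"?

Each output is the input with this applied: swap the front and back halves of the string, then keep only the first 3 characters.
On "lacrobat": the first step gives "obatlacr", and the second then gives "oba".

oba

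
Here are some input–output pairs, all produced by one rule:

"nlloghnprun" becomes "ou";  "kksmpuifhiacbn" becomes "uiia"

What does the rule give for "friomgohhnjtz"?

The rule is to keep only the vowels.
Applying that to "friomgohhnjtz" gives "ioo".

ioo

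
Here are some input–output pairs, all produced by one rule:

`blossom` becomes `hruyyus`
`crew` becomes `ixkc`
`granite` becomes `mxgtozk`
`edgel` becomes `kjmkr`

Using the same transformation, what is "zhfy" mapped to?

The transformation: shift every letter 6 places forward in the alphabet (wrapping around).
For "zhfy" the result is "fnle".

fnle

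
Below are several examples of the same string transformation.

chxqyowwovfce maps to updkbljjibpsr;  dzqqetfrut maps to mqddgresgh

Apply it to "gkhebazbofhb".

xtrunoomsbou

What's happening: shift every letter 13 places forward in the alphabet (wrapping around) — i.e. ROT13, then swap each adjacent pair of characters (1↔2, 3↔4, ...).
Applying both steps to "gkhebazbofhb": "txuronmobsuo", then "xtrunoomsbou".
(Check on "dzqqetfrut": → "qmddrgsehg" → "mqddgresgh" ✓)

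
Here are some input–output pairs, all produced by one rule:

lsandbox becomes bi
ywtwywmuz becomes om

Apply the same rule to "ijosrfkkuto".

yz

What's happening: shift every letter 10 places backward in the alphabet (wrapping around), then keep only the first 2 characters.
Applying both steps to "ijosrfkkuto": "yzeihvaakje", then "yz".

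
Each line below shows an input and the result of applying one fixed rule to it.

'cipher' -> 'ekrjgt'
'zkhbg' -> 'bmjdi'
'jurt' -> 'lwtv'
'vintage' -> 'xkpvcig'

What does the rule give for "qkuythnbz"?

smwavjpdb

The pattern: shift every letter 2 places forward in the alphabet (wrapping around).
On "qkuythnbz" that produces "smwavjpdb".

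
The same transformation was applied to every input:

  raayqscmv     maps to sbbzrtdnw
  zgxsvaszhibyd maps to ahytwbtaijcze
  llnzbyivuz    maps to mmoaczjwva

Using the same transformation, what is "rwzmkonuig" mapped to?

Looking at the pairs, the operation is to shift every letter 1 place forward in the alphabet (wrapping around).
"rwzmkonuig" → "sxanlpovjh".

sxanlpovjh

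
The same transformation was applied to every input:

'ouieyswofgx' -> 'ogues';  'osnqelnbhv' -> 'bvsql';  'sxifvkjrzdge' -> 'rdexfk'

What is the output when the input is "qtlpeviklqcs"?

kqstpv

Each output is the input with this applied: keep every other character starting from the second (positions 2nd, 4th, 6th, ...), then move the first 3 characters to the end (rotate left by 3).
For "qtlpeviklqcs", step one produces "tpvkqs"; step two turns that into "kqstpv".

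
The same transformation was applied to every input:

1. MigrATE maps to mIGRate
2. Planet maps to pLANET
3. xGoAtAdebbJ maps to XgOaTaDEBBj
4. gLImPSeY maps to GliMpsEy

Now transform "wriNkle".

What's happening: flip the case of every letter.
So "wriNkle" becomes "WRInKLE".

WRInKLE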